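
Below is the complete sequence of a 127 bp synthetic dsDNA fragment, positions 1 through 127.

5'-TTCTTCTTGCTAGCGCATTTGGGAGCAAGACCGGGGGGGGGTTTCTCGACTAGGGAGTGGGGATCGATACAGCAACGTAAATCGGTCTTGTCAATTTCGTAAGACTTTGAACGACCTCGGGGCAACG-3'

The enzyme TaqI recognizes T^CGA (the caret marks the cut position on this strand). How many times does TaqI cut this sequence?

2

TCGA occurs starting at positions 46, 64.
TaqI cuts at 2 sites.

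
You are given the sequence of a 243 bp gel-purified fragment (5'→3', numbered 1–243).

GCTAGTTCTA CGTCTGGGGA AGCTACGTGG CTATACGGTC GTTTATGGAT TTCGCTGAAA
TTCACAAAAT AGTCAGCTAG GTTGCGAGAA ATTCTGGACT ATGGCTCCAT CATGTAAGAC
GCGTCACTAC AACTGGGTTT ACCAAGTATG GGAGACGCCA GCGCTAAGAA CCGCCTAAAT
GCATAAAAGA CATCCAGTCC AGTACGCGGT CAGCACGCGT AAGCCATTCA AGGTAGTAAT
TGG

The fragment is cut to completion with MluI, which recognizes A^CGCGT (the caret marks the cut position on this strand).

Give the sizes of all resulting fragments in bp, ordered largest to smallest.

119, 96, 28 bp

MluI sites (ACGCGT) start at positions 119, 215.
MluI cuts after the first base of each site, so after positions 119, 215.
Linear molecule, 2 cuts → 3 fragments:
  1–119 → 119 bp
  120–215 → 96 bp
  216–243 → 28 bp
Sorted largest to smallest: 119, 96, 28 bp.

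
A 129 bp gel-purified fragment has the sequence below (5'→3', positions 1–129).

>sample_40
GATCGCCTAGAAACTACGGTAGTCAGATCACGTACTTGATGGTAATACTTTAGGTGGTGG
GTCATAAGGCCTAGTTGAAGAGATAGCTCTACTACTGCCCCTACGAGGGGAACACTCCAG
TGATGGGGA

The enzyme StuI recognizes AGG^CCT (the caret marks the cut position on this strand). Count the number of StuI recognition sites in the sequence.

1

AGGCCT occurs starting at position 67.
StuI cuts at 1 site.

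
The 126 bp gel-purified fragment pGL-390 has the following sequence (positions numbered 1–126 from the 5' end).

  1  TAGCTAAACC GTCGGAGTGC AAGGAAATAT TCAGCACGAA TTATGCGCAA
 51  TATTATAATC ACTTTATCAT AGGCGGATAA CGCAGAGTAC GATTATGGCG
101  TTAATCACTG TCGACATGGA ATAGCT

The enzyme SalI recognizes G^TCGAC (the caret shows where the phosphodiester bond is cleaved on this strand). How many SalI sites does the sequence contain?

GTCGAC occurs starting at position 110.
SalI cuts at 1 site.

1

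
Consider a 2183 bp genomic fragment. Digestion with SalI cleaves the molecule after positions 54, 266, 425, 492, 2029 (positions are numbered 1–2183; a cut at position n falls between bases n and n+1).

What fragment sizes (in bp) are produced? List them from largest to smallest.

1537, 212, 159, 154, 67, 54 bp

Linear molecule, 5 cuts → 6 fragments:
  54 − 0 = 54 bp
  266 − 54 = 212 bp
  425 − 266 = 159 bp
  492 − 425 = 67 bp
  2029 − 492 = 1537 bp
  2183 − 2029 = 154 bp
Sorted largest to smallest: 1537, 212, 159, 154, 67, 54 bp.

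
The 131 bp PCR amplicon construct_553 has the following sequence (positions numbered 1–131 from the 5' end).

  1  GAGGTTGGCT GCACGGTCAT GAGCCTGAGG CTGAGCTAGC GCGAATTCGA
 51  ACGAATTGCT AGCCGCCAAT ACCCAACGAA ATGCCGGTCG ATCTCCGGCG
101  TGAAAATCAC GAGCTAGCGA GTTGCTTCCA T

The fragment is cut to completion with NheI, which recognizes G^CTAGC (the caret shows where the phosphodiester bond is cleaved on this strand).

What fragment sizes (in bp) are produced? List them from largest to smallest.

55, 35, 23, 18 bp

NheI sites (GCTAGC) start at positions 35, 58, 113.
NheI cuts after the first base of each site, so after positions 35, 58, 113.
Linear molecule, 3 cuts → 4 fragments:
  1–35 → 35 bp
  36–58 → 23 bp
  59–113 → 55 bp
  114–131 → 18 bp
Sorted largest to smallest: 55, 35, 23, 18 bp.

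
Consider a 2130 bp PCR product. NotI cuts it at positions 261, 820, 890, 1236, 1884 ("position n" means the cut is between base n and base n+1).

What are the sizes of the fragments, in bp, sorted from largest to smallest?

Linear molecule, 5 cuts → 6 fragments:
  261 − 0 = 261 bp
  820 − 261 = 559 bp
  890 − 820 = 70 bp
  1236 − 890 = 346 bp
  1884 − 1236 = 648 bp
  2130 − 1884 = 246 bp
Sorted largest to smallest: 648, 559, 346, 261, 246, 70 bp.

648, 559, 346, 261, 246, 70 bp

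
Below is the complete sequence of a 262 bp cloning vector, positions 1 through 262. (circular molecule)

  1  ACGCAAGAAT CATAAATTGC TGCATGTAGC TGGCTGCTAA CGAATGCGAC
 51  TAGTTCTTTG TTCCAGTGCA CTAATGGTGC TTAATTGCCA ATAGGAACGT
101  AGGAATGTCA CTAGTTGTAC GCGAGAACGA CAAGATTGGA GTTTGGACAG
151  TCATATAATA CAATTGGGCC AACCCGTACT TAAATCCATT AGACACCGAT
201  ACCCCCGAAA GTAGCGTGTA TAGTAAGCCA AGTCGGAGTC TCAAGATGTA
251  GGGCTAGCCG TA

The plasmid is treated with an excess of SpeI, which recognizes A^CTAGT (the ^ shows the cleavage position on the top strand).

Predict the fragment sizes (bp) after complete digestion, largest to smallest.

201, 61 bp

SpeI sites (ACTAGT) start at positions 49, 110.
SpeI cuts after the first base of each site, so after positions 49, 110.
Circular molecule, 2 cuts → 2 fragments:
  50–110 → 61 bp
  111–262 then 1–49 → 152 + 49 = 201 bp
Sorted largest to smallest: 201, 61 bp.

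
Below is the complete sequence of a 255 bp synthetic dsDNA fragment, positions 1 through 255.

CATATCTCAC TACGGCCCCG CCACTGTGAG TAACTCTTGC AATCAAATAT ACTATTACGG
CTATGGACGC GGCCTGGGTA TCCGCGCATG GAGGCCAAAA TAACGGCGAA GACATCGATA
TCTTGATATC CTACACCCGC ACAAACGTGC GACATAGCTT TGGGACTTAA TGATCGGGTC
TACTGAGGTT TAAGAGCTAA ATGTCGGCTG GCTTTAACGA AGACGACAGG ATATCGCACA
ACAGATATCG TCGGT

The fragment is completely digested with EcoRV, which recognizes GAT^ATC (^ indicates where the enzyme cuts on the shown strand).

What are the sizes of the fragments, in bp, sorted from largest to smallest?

119, 105, 14, 9, 8 bp

EcoRV sites (GATATC) start at positions 117, 125, 230, 244.
EcoRV cuts after base 3 of each site, so after positions 119, 127, 232, 246.
Linear molecule, 4 cuts → 5 fragments:
  1–119 → 119 bp
  120–127 → 8 bp
  128–232 → 105 bp
  233–246 → 14 bp
  247–255 → 9 bp
Sorted largest to smallest: 119, 105, 14, 9, 8 bp.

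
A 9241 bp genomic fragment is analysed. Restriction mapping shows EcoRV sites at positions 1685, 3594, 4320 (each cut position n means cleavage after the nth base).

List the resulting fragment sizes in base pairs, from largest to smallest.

Linear molecule, 3 cuts → 4 fragments:
  1685 − 0 = 1685 bp
  3594 − 1685 = 1909 bp
  4320 − 3594 = 726 bp
  9241 − 4320 = 4921 bp
Sorted largest to smallest: 4921, 1909, 1685, 726 bp.

4921, 1909, 1685, 726 bp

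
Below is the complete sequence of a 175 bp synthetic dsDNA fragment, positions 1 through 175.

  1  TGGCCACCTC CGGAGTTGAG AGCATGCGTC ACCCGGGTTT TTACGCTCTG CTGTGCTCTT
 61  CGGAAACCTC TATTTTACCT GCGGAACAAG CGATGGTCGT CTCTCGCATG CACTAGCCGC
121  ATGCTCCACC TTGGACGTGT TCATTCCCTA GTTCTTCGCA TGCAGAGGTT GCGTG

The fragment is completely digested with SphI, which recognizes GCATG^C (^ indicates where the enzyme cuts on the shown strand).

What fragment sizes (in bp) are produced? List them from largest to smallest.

SphI sites (GCATGC) start at positions 22, 106, 119, 158.
SphI cuts after base 5 of each site (before the last base), so after positions 26, 110, 123, 162.
Linear molecule, 4 cuts → 5 fragments:
  1–26 → 26 bp
  27–110 → 84 bp
  111–123 → 13 bp
  124–162 → 39 bp
  163–175 → 13 bp
Sorted largest to smallest: 84, 39, 26, 13, 13 bp.

84, 39, 26, 13, 13 bp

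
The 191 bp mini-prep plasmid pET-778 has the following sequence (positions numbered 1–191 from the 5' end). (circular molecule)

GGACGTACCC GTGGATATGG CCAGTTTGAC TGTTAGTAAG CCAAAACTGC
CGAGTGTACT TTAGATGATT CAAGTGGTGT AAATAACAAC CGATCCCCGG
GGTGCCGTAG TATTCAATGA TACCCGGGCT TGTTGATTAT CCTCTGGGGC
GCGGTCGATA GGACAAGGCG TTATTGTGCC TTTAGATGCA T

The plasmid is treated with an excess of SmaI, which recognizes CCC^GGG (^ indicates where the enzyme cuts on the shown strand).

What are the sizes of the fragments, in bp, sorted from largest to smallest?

164, 27 bp

SmaI sites (CCCGGG) start at positions 96, 123.
SmaI cuts after base 3 of each site, so after positions 98, 125.
Circular molecule, 2 cuts → 2 fragments:
  99–125 → 27 bp
  126–191 then 1–98 → 66 + 98 = 164 bp
Sorted largest to smallest: 164, 27 bp.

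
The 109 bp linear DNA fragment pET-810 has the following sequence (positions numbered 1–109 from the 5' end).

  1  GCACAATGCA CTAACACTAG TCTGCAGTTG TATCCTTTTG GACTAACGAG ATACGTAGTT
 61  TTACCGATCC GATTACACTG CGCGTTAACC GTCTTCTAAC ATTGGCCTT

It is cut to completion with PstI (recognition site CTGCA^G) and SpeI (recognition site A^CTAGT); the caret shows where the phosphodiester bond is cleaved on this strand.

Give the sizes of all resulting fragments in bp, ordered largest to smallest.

The PstI site (CTGCAG) starts at position 22.
PstI cuts after base 5 of each site (before the last base), so after position 26.
The SpeI site (ACTAGT) starts at position 16.
SpeI cuts after the first base of each site, so after position 16.
Combined cut positions: 16, 26.
Linear molecule, 2 cuts → 3 fragments:
  1–16 → 16 bp
  17–26 → 10 bp
  27–109 → 83 bp
Sorted largest to smallest: 83, 16, 10 bp.

83, 16, 10 bp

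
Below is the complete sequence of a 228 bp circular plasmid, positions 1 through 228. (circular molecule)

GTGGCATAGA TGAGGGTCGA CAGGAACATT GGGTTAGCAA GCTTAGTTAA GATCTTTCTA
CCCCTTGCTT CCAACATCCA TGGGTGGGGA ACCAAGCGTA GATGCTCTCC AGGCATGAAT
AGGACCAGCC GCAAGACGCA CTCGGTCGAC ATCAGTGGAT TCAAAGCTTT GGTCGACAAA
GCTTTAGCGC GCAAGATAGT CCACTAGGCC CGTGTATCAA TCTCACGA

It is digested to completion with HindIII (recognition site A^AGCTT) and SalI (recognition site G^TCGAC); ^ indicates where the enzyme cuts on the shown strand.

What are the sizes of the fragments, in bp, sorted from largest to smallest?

106, 65, 23, 19, 8, 7 bp

HindIII sites (AAGCTT) start at positions 39, 164, 179.
HindIII cuts after the first base of each site, so after positions 39, 164, 179.
SalI sites (GTCGAC) start at positions 16, 145, 172.
SalI cuts after the first base of each site, so after positions 16, 145, 172.
Combined cut positions: 16, 39, 145, 164, 172, 179.
Circular molecule, 6 cuts → 6 fragments:
  17–39 → 23 bp
  40–145 → 106 bp
  146–164 → 19 bp
  165–172 → 8 bp
  173–179 → 7 bp
  180–228 then 1–16 → 49 + 16 = 65 bp
Sorted largest to smallest: 106, 65, 23, 19, 8, 7 bp.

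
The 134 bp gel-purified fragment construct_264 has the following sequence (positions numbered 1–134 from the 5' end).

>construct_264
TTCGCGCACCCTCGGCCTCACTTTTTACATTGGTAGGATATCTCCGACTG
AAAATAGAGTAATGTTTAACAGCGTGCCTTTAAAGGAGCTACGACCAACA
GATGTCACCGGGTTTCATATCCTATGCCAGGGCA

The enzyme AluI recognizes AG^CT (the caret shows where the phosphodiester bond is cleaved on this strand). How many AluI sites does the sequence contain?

1

AGCT occurs starting at position 87.
AluI cuts at 1 site.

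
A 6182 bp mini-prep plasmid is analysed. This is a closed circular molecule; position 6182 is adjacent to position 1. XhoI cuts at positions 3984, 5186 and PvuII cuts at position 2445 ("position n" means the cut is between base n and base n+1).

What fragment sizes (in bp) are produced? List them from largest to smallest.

Combined cut positions (sorted): 2445, 3984, 5186.
Circular molecule, 3 cuts → 3 fragments:
  3984 − 2445 = 1539 bp
  5186 − 3984 = 1202 bp
  wrap: 6182 − 5186 + 2445 = 3441 bp
Sorted largest to smallest: 3441, 1539, 1202 bp.

3441, 1539, 1202 bp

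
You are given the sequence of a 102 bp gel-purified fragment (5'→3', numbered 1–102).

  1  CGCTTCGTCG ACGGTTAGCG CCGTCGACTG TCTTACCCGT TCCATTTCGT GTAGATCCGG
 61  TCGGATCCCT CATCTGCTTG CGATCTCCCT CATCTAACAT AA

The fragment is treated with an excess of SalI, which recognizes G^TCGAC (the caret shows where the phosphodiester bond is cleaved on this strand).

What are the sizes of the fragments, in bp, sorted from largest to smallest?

79, 16, 7 bp

SalI sites (GTCGAC) start at positions 7, 23.
SalI cuts after the first base of each site, so after positions 7, 23.
Linear molecule, 2 cuts → 3 fragments:
  1–7 → 7 bp
  8–23 → 16 bp
  24–102 → 79 bp
Sorted largest to smallest: 79, 16, 7 bp.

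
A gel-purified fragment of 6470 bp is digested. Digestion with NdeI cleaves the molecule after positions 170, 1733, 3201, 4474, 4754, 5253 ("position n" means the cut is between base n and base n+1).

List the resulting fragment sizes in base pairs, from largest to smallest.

1563, 1468, 1273, 1217, 499, 280, 170 bp

Linear molecule, 6 cuts → 7 fragments:
  170 − 0 = 170 bp
  1733 − 170 = 1563 bp
  3201 − 1733 = 1468 bp
  4474 − 3201 = 1273 bp
  4754 − 4474 = 280 bp
  5253 − 4754 = 499 bp
  6470 − 5253 = 1217 bp
Sorted largest to smallest: 1563, 1468, 1273, 1217, 499, 280, 170 bp.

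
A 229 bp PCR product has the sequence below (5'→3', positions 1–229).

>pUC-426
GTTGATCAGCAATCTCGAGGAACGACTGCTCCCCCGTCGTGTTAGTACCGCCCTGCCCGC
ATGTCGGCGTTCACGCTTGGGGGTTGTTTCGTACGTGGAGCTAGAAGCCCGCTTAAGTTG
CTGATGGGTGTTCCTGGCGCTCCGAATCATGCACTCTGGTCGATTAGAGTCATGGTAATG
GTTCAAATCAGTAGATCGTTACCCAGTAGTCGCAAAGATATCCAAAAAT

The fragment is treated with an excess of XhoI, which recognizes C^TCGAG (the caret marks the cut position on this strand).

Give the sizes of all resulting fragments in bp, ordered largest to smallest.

The XhoI site (CTCGAG) starts at position 14.
XhoI cuts after the first base of each site, so after position 14.
Linear molecule, 1 cut → 2 fragments:
  1–14 → 14 bp
  15–229 → 215 bp
Sorted largest to smallest: 215, 14 bp.

215, 14 bp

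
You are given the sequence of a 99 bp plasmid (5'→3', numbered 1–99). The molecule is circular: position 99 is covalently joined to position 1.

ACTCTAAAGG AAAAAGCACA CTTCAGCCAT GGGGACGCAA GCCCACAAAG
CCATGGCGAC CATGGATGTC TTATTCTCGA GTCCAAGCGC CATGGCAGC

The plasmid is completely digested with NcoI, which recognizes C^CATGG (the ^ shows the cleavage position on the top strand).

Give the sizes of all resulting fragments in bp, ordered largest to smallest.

36, 30, 24, 9 bp

NcoI sites (CCATGG) start at positions 27, 51, 60, 90.
NcoI cuts after the first base of each site, so after positions 27, 51, 60, 90.
Circular molecule, 4 cuts → 4 fragments:
  28–51 → 24 bp
  52–60 → 9 bp
  61–90 → 30 bp
  91–99 then 1–27 → 9 + 27 = 36 bp
Sorted largest to smallest: 36, 30, 24, 9 bp.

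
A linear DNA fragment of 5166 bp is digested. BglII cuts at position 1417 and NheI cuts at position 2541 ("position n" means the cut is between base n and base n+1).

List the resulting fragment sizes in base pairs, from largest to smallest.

Combined cut positions (sorted): 1417, 2541.
Linear molecule, 2 cuts → 3 fragments:
  1417 − 0 = 1417 bp
  2541 − 1417 = 1124 bp
  5166 − 2541 = 2625 bp
Sorted largest to smallest: 2625, 1417, 1124 bp.

2625, 1417, 1124 bp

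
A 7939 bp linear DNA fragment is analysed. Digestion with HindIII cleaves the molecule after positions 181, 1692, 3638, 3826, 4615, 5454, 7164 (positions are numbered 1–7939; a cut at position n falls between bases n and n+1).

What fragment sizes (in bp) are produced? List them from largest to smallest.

1946, 1710, 1511, 839, 789, 775, 188, 181 bp

Linear molecule, 7 cuts → 8 fragments:
  181 − 0 = 181 bp
  1692 − 181 = 1511 bp
  3638 − 1692 = 1946 bp
  3826 − 3638 = 188 bp
  4615 − 3826 = 789 bp
  5454 − 4615 = 839 bp
  7164 − 5454 = 1710 bp
  7939 − 7164 = 775 bp
Sorted largest to smallest: 1946, 1710, 1511, 839, 789, 775, 188, 181 bp.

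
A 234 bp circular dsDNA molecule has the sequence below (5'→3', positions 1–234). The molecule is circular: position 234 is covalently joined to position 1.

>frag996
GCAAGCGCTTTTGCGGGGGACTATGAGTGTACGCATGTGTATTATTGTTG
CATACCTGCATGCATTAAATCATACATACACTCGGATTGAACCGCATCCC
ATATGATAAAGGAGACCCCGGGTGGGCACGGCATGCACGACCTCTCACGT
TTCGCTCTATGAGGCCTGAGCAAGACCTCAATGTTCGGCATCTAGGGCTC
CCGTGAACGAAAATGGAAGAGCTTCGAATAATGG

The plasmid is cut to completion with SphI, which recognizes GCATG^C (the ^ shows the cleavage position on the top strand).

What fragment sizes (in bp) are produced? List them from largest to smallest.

SphI sites (GCATGC) start at positions 58, 131.
SphI cuts after base 5 of each site (before the last base), so after positions 62, 135.
Circular molecule, 2 cuts → 2 fragments:
  63–135 → 73 bp
  136–234 then 1–62 → 99 + 62 = 161 bp
Sorted largest to smallest: 161, 73 bp.

161, 73 bp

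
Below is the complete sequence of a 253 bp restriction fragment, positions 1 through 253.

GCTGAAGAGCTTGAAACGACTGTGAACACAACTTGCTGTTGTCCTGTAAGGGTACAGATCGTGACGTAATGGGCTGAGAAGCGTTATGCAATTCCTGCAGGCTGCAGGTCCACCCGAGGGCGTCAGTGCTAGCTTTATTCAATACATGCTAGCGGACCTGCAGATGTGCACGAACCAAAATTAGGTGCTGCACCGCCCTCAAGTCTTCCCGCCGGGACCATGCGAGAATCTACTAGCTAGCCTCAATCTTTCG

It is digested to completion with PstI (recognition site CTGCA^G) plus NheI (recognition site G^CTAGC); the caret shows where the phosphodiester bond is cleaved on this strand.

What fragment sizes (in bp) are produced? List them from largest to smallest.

PstI sites (CTGCAG) start at positions 95, 102, 158.
PstI cuts after base 5 of each site (before the last base), so after positions 99, 106, 162.
NheI sites (GCTAGC) start at positions 128, 148, 236.
NheI cuts after the first base of each site, so after positions 128, 148, 236.
Combined cut positions: 99, 106, 128, 148, 162, 236.
Linear molecule, 6 cuts → 7 fragments:
  1–99 → 99 bp
  100–106 → 7 bp
  107–128 → 22 bp
  129–148 → 20 bp
  149–162 → 14 bp
  163–236 → 74 bp
  237–253 → 17 bp
Sorted largest to smallest: 99, 74, 22, 20, 17, 14, 7 bp.

99, 74, 22, 20, 17, 14, 7 bp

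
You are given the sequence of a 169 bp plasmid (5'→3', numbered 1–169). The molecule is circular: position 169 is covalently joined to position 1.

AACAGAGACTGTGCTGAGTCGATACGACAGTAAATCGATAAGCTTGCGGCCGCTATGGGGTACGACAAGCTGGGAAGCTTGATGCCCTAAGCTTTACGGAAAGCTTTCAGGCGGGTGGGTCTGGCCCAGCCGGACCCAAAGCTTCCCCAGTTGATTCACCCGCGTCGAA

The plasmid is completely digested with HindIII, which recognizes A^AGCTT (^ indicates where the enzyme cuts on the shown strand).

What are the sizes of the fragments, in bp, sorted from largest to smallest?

70, 38, 35, 14, 12 bp

HindIII sites (AAGCTT) start at positions 40, 75, 89, 101, 139.
HindIII cuts after the first base of each site, so after positions 40, 75, 89, 101, 139.
Circular molecule, 5 cuts → 5 fragments:
  41–75 → 35 bp
  76–89 → 14 bp
  90–101 → 12 bp
  102–139 → 38 bp
  140–169 then 1–40 → 30 + 40 = 70 bp
Sorted largest to smallest: 70, 38, 35, 14, 12 bp.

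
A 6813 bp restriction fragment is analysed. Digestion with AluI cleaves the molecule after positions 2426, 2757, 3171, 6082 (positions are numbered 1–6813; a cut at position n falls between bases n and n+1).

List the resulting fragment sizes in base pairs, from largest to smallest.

2911, 2426, 731, 414, 331 bp

Linear molecule, 4 cuts → 5 fragments:
  2426 − 0 = 2426 bp
  2757 − 2426 = 331 bp
  3171 − 2757 = 414 bp
  6082 − 3171 = 2911 bp
  6813 − 6082 = 731 bp
Sorted largest to smallest: 2911, 2426, 731, 414, 331 bp.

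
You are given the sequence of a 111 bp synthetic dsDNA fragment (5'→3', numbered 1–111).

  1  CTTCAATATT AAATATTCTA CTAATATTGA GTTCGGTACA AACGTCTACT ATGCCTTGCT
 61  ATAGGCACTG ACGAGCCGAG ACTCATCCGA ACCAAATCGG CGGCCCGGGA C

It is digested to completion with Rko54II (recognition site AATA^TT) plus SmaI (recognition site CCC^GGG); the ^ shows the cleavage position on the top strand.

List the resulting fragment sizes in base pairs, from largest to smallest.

Rko54II sites (AATATT) start at positions 5, 12, 23.
Rko54II cuts after base 4 of each site, so after positions 8, 15, 26.
The SmaI site (CCCGGG) starts at position 104.
SmaI cuts after base 3 of each site, so after position 106.
Combined cut positions: 8, 15, 26, 106.
Linear molecule, 4 cuts → 5 fragments:
  1–8 → 8 bp
  9–15 → 7 bp
  16–26 → 11 bp
  27–106 → 80 bp
  107–111 → 5 bp
Sorted largest to smallest: 80, 11, 8, 7, 5 bp.

80, 11, 8, 7, 5 bp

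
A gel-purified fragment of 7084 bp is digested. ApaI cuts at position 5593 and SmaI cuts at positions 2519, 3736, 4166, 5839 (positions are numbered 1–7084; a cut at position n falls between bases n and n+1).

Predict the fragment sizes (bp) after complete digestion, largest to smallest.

Combined cut positions (sorted): 2519, 3736, 4166, 5593, 5839.
Linear molecule, 5 cuts → 6 fragments:
  2519 − 0 = 2519 bp
  3736 − 2519 = 1217 bp
  4166 − 3736 = 430 bp
  5593 − 4166 = 1427 bp
  5839 − 5593 = 246 bp
  7084 − 5839 = 1245 bp
Sorted largest to smallest: 2519, 1427, 1245, 1217, 430, 246 bp.

2519, 1427, 1245, 1217, 430, 246 bp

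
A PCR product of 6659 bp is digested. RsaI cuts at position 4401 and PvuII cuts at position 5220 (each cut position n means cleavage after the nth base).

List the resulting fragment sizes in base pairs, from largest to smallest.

4401, 1439, 819 bp

Combined cut positions (sorted): 4401, 5220.
Linear molecule, 2 cuts → 3 fragments:
  4401 − 0 = 4401 bp
  5220 − 4401 = 819 bp
  6659 − 5220 = 1439 bp
Sorted largest to smallest: 4401, 1439, 819 bp.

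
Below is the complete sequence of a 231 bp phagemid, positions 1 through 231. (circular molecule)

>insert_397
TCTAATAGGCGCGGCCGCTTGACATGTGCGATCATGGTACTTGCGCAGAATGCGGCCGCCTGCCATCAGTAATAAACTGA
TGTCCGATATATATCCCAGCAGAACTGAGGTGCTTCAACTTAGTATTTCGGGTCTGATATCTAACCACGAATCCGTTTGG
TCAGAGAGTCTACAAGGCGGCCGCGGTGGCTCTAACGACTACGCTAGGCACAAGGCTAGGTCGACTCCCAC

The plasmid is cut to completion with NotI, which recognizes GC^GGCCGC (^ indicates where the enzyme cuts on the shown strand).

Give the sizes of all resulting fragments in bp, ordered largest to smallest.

125, 65, 41 bp

NotI sites (GCGGCCGC) start at positions 11, 52, 177.
NotI cuts after base 2 of each site, so after positions 12, 53, 178.
Circular molecule, 3 cuts → 3 fragments:
  13–53 → 41 bp
  54–178 → 125 bp
  179–231 then 1–12 → 53 + 12 = 65 bp
Sorted largest to smallest: 125, 65, 41 bp.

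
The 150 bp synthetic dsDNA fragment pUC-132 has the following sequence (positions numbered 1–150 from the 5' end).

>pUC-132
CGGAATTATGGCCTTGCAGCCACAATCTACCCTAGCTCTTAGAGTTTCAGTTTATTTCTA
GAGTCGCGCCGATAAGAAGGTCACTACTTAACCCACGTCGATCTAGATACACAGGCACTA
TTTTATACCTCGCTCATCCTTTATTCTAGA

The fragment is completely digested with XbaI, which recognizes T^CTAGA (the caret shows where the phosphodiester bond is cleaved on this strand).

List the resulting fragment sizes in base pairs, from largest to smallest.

XbaI sites (TCTAGA) start at positions 57, 102, 145.
XbaI cuts after the first base of each site, so after positions 57, 102, 145.
Linear molecule, 3 cuts → 4 fragments:
  1–57 → 57 bp
  58–102 → 45 bp
  103–145 → 43 bp
  146–150 → 5 bp
Sorted largest to smallest: 57, 45, 43, 5 bp.

57, 45, 43, 5 bp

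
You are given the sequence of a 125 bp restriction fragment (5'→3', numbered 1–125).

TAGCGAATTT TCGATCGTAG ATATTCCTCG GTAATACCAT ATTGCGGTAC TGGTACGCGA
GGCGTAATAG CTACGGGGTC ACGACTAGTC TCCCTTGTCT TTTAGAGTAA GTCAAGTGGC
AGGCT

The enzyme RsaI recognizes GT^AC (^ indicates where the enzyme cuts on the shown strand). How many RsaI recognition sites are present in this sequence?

GTAC occurs starting at positions 47, 53.
RsaI cuts at 2 sites.

2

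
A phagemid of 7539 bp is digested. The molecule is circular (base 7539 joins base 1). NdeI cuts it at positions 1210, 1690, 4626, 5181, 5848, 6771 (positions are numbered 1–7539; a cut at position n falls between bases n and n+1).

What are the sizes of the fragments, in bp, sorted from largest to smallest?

Circular molecule, 6 cuts → 6 fragments:
  1690 − 1210 = 480 bp
  4626 − 1690 = 2936 bp
  5181 − 4626 = 555 bp
  5848 − 5181 = 667 bp
  6771 − 5848 = 923 bp
  wrap: 7539 − 6771 + 1210 = 1978 bp
Sorted largest to smallest: 2936, 1978, 923, 667, 555, 480 bp.

2936, 1978, 923, 667, 555, 480 bp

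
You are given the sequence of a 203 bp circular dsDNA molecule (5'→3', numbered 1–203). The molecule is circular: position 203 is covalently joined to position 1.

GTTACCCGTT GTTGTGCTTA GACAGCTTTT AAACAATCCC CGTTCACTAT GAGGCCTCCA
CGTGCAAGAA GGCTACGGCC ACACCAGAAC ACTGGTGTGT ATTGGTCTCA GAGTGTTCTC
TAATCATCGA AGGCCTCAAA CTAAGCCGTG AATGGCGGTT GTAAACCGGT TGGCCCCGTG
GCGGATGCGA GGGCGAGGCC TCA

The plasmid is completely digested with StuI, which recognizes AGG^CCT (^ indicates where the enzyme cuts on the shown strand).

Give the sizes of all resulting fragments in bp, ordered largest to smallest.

79, 65, 59 bp

StuI sites (AGGCCT) start at positions 52, 131, 196.
StuI cuts after base 3 of each site, so after positions 54, 133, 198.
Circular molecule, 3 cuts → 3 fragments:
  55–133 → 79 bp
  134–198 → 65 bp
  199–203 then 1–54 → 5 + 54 = 59 bp
Sorted largest to smallest: 79, 65, 59 bp.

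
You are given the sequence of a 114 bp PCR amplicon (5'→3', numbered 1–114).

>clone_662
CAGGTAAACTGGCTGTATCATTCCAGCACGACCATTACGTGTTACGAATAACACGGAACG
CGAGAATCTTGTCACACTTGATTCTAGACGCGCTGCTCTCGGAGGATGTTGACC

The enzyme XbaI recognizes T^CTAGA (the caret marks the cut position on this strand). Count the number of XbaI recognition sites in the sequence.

TCTAGA occurs starting at position 83.
XbaI cuts at 1 site.

1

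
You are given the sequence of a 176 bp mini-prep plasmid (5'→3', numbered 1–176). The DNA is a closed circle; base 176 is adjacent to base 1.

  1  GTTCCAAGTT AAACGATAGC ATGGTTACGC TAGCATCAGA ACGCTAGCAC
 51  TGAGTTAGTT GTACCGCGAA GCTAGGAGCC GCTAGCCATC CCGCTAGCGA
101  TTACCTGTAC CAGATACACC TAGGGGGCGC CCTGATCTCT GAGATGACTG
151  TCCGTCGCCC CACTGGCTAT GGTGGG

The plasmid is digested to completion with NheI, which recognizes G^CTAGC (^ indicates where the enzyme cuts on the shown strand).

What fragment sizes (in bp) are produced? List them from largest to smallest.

NheI sites (GCTAGC) start at positions 29, 43, 81, 93.
NheI cuts after the first base of each site, so after positions 29, 43, 81, 93.
Circular molecule, 4 cuts → 4 fragments:
  30–43 → 14 bp
  44–81 → 38 bp
  82–93 → 12 bp
  94–176 then 1–29 → 83 + 29 = 112 bp
Sorted largest to smallest: 112, 38, 14, 12 bp.

112, 38, 14, 12 bp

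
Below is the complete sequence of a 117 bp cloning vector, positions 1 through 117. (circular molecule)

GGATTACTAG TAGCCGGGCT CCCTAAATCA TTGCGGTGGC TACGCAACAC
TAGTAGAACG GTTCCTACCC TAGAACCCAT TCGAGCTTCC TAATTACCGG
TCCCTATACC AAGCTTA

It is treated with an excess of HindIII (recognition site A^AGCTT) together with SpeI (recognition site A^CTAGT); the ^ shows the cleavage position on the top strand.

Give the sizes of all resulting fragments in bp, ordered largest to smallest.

The HindIII site (AAGCTT) starts at position 111.
HindIII cuts after the first base of each site, so after position 111.
SpeI sites (ACTAGT) start at positions 6, 49.
SpeI cuts after the first base of each site, so after positions 6, 49.
Combined cut positions: 6, 49, 111.
Circular molecule, 3 cuts → 3 fragments:
  7–49 → 43 bp
  50–111 → 62 bp
  112–117 then 1–6 → 6 + 6 = 12 bp
Sorted largest to smallest: 62, 43, 12 bp.

62, 43, 12 bp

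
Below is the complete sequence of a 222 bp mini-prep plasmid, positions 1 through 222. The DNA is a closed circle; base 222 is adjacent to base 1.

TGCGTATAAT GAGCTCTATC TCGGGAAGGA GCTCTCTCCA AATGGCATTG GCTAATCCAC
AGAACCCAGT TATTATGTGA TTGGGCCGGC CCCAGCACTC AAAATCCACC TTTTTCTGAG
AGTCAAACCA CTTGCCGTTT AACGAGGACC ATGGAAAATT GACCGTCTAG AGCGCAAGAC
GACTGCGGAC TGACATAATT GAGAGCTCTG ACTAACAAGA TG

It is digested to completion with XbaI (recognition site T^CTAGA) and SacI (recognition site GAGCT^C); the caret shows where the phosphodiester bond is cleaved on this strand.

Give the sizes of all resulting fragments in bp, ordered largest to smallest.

133, 41, 30, 18 bp

The XbaI site (TCTAGA) starts at position 166.
XbaI cuts after the first base of each site, so after position 166.
SacI sites (GAGCTC) start at positions 11, 29, 203.
SacI cuts after base 5 of each site (before the last base), so after positions 15, 33, 207.
Combined cut positions: 15, 33, 166, 207.
Circular molecule, 4 cuts → 4 fragments:
  16–33 → 18 bp
  34–166 → 133 bp
  167–207 → 41 bp
  208–222 then 1–15 → 15 + 15 = 30 bp
Sorted largest to smallest: 133, 41, 30, 18 bp.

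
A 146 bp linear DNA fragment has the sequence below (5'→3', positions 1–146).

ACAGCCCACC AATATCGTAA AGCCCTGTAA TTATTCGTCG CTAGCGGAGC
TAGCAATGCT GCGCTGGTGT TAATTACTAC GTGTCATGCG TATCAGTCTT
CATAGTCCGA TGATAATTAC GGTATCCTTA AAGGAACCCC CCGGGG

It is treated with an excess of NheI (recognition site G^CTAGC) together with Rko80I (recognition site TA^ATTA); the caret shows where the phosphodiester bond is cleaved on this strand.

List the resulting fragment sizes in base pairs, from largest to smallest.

NheI sites (GCTAGC) start at positions 40, 49.
NheI cuts after the first base of each site, so after positions 40, 49.
Rko80I sites (TAATTA) start at positions 28, 71, 114.
Rko80I cuts after base 2 of each site, so after positions 29, 72, 115.
Combined cut positions: 29, 40, 49, 72, 115.
Linear molecule, 5 cuts → 6 fragments:
  1–29 → 29 bp
  30–40 → 11 bp
  41–49 → 9 bp
  50–72 → 23 bp
  73–115 → 43 bp
  116–146 → 31 bp
Sorted largest to smallest: 43, 31, 29, 23, 11, 9 bp.

43, 31, 29, 23, 11, 9 bp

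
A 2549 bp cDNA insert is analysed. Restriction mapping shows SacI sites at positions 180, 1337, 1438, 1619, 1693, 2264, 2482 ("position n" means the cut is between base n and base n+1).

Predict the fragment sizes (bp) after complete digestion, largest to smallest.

1157, 571, 218, 181, 180, 101, 74, 67 bp

Linear molecule, 7 cuts → 8 fragments:
  180 − 0 = 180 bp
  1337 − 180 = 1157 bp
  1438 − 1337 = 101 bp
  1619 − 1438 = 181 bp
  1693 − 1619 = 74 bp
  2264 − 1693 = 571 bp
  2482 − 2264 = 218 bp
  2549 − 2482 = 67 bp
Sorted largest to smallest: 1157, 571, 218, 181, 180, 101, 74, 67 bp.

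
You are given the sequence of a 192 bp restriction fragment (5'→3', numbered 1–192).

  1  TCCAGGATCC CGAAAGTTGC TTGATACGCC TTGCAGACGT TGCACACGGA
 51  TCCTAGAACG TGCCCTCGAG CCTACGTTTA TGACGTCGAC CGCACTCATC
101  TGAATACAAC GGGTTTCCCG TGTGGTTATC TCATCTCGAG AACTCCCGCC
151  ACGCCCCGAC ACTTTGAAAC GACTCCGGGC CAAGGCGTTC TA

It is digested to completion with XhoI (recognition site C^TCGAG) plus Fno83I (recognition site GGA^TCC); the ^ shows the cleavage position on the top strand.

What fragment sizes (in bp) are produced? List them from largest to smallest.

XhoI sites (CTCGAG) start at positions 65, 135.
XhoI cuts after the first base of each site, so after positions 65, 135.
Fno83I sites (GGATCC) start at positions 5, 48.
Fno83I cuts after base 3 of each site, so after positions 7, 50.
Combined cut positions: 7, 50, 65, 135.
Linear molecule, 4 cuts → 5 fragments:
  1–7 → 7 bp
  8–50 → 43 bp
  51–65 → 15 bp
  66–135 → 70 bp
  136–192 → 57 bp
Sorted largest to smallest: 70, 57, 43, 15, 7 bp.

70, 57, 43, 15, 7 bp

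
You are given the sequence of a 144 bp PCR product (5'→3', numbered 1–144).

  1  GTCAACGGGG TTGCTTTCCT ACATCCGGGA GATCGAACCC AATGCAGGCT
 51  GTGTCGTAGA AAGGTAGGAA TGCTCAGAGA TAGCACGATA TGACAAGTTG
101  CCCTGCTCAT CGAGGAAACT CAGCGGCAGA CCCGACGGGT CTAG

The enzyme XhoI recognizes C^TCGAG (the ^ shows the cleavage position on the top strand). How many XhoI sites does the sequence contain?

No occurrence of CTCGAG is present in the sequence.
XhoI does not cut: 0 sites.

0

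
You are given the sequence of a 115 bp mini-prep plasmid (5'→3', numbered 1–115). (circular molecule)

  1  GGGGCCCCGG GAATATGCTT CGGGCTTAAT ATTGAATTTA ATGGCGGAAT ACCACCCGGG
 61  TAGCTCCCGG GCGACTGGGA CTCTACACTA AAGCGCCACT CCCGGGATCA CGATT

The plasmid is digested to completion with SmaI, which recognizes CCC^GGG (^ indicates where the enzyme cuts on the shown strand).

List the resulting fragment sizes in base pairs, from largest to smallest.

SmaI sites (CCCGGG) start at positions 6, 55, 66, 101.
SmaI cuts after base 3 of each site, so after positions 8, 57, 68, 103.
Circular molecule, 4 cuts → 4 fragments:
  9–57 → 49 bp
  58–68 → 11 bp
  69–103 → 35 bp
  104–115 then 1–8 → 12 + 8 = 20 bp
Sorted largest to smallest: 49, 35, 20, 11 bp.

49, 35, 20, 11 bp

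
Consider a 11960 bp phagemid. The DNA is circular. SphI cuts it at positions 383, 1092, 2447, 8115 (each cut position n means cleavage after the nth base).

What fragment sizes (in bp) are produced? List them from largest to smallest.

5668, 4228, 1355, 709 bp

Circular molecule, 4 cuts → 4 fragments:
  1092 − 383 = 709 bp
  2447 − 1092 = 1355 bp
  8115 − 2447 = 5668 bp
  wrap: 11960 − 8115 + 383 = 4228 bp
Sorted largest to smallest: 5668, 4228, 1355, 709 bp.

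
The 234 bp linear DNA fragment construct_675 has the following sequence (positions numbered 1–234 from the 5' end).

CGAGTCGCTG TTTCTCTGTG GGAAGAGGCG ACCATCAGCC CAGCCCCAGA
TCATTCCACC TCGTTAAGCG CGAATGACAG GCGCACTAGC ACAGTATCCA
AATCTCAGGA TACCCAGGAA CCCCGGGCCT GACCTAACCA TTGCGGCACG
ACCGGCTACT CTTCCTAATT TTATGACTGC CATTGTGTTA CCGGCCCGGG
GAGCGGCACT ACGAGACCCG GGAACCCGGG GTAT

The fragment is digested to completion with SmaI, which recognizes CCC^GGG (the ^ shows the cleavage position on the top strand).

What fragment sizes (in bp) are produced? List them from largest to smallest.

124, 73, 22, 8, 7 bp

SmaI sites (CCCGGG) start at positions 122, 195, 217, 225.
SmaI cuts after base 3 of each site, so after positions 124, 197, 219, 227.
Linear molecule, 4 cuts → 5 fragments:
  1–124 → 124 bp
  125–197 → 73 bp
  198–219 → 22 bp
  220–227 → 8 bp
  228–234 → 7 bp
Sorted largest to smallest: 124, 73, 22, 8, 7 bp.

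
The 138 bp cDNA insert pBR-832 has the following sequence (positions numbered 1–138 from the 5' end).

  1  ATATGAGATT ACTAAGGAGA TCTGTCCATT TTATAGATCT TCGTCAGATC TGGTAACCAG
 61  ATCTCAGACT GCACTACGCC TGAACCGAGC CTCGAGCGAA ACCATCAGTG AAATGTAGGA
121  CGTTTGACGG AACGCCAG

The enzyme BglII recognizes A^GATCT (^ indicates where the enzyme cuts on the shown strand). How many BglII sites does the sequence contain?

AGATCT occurs starting at positions 18, 35, 46, 59.
BglII cuts at 4 sites.

4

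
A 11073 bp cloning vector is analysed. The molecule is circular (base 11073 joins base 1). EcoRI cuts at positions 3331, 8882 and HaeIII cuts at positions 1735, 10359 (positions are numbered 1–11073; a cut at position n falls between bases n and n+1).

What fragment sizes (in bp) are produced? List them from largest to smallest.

Combined cut positions (sorted): 1735, 3331, 8882, 10359.
Circular molecule, 4 cuts → 4 fragments:
  3331 − 1735 = 1596 bp
  8882 − 3331 = 5551 bp
  10359 − 8882 = 1477 bp
  wrap: 11073 − 10359 + 1735 = 2449 bp
Sorted largest to smallest: 5551, 2449, 1596, 1477 bp.

5551, 2449, 1596, 1477 bp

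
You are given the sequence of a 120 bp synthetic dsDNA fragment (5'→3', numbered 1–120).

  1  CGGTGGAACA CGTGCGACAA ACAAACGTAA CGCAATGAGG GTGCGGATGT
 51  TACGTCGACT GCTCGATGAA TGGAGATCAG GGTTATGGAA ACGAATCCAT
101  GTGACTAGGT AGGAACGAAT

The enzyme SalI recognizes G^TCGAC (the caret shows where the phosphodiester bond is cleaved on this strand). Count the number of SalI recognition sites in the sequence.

GTCGAC occurs starting at position 54.
SalI cuts at 1 site.

1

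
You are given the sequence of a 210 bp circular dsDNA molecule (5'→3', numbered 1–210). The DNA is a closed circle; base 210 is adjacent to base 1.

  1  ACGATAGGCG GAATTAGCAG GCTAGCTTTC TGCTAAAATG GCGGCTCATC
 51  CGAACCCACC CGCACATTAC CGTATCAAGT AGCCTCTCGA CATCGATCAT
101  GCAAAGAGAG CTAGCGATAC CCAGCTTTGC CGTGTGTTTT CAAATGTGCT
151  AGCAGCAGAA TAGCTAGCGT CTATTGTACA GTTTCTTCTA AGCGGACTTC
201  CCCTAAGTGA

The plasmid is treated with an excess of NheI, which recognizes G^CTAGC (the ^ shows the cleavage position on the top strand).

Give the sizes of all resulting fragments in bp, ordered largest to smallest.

NheI sites (GCTAGC) start at positions 21, 110, 148, 163.
NheI cuts after the first base of each site, so after positions 21, 110, 148, 163.
Circular molecule, 4 cuts → 4 fragments:
  22–110 → 89 bp
  111–148 → 38 bp
  149–163 → 15 bp
  164–210 then 1–21 → 47 + 21 = 68 bp
Sorted largest to smallest: 89, 68, 38, 15 bp.

89, 68, 38, 15 bp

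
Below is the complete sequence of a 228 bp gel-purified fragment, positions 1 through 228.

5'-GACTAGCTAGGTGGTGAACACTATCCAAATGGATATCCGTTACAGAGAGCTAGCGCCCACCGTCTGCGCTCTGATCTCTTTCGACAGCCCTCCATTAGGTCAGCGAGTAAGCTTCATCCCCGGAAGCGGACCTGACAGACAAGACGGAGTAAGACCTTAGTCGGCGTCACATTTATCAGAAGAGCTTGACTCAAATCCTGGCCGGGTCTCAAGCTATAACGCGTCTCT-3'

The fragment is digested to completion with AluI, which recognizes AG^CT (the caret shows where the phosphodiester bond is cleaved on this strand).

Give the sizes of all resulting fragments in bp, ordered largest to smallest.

73, 62, 43, 29, 15, 6 bp

AluI sites (AGCT) start at positions 5, 48, 110, 183, 212.
AluI cuts after base 2 of each site, so after positions 6, 49, 111, 184, 213.
Linear molecule, 5 cuts → 6 fragments:
  1–6 → 6 bp
  7–49 → 43 bp
  50–111 → 62 bp
  112–184 → 73 bp
  185–213 → 29 bp
  214–228 → 15 bp
Sorted largest to smallest: 73, 62, 43, 29, 15, 6 bp.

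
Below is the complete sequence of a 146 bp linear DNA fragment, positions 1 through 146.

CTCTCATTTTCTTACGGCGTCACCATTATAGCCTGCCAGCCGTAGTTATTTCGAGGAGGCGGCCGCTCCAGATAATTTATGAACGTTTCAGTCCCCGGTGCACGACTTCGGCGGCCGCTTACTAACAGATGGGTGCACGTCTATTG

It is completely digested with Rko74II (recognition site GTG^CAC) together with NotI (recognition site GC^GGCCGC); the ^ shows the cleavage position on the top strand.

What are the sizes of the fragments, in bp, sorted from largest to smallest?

Rko74II sites (GTGCAC) start at positions 98, 133.
Rko74II cuts after base 3 of each site, so after positions 100, 135.
NotI sites (GCGGCCGC) start at positions 59, 111.
NotI cuts after base 2 of each site, so after positions 60, 112.
Combined cut positions: 60, 100, 112, 135.
Linear molecule, 4 cuts → 5 fragments:
  1–60 → 60 bp
  61–100 → 40 bp
  101–112 → 12 bp
  113–135 → 23 bp
  136–146 → 11 bp
Sorted largest to smallest: 60, 40, 23, 12, 11 bp.

60, 40, 23, 12, 11 bp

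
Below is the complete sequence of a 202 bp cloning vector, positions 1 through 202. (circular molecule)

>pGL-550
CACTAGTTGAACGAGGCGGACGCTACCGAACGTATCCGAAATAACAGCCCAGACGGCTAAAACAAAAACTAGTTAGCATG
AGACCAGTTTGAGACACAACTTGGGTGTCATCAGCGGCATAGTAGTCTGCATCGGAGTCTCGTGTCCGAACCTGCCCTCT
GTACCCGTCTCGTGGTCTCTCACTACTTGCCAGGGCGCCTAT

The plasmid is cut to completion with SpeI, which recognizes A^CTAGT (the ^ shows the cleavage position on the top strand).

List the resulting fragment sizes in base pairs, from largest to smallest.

136, 66 bp

SpeI sites (ACTAGT) start at positions 2, 68.
SpeI cuts after the first base of each site, so after positions 2, 68.
Circular molecule, 2 cuts → 2 fragments:
  3–68 → 66 bp
  69–202 then 1–2 → 134 + 2 = 136 bp
Sorted largest to smallest: 136, 66 bp.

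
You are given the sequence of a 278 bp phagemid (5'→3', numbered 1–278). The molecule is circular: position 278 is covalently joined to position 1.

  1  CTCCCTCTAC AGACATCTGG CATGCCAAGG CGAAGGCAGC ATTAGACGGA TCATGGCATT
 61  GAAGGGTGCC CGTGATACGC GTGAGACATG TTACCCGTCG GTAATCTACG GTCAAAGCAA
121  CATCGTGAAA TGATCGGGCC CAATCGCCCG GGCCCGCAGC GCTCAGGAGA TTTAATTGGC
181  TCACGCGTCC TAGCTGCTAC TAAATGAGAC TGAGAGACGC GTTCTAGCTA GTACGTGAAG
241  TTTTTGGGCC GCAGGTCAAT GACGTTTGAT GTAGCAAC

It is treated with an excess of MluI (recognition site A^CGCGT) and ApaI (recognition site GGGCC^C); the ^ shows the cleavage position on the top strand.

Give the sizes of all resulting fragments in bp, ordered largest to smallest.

MluI sites (ACGCGT) start at positions 77, 183, 217.
MluI cuts after the first base of each site, so after positions 77, 183, 217.
ApaI sites (GGGCCC) start at positions 136, 150.
ApaI cuts after base 5 of each site (before the last base), so after positions 140, 154.
Combined cut positions: 77, 140, 154, 183, 217.
Circular molecule, 5 cuts → 5 fragments:
  78–140 → 63 bp
  141–154 → 14 bp
  155–183 → 29 bp
  184–217 → 34 bp
  218–278 then 1–77 → 61 + 77 = 138 bp
Sorted largest to smallest: 138, 63, 34, 29, 14 bp.

138, 63, 34, 29, 14 bp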